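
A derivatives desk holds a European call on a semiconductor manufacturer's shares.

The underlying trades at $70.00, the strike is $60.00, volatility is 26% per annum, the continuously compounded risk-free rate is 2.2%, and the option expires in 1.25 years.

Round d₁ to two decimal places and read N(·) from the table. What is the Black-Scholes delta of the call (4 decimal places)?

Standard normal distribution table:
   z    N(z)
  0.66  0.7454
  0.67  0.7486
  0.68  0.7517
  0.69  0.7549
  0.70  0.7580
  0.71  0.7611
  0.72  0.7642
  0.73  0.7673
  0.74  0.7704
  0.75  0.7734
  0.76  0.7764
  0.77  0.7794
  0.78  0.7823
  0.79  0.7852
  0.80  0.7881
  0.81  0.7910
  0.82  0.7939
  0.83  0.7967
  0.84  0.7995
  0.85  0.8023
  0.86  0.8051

0.7794

T = 1.25;  σ√T = 0.2907
d₁ = [ln(70/60) + (0.022 + 0.26²/2)·1.25] / 0.2907 = [0.1542 + 0.0698] / 0.2907 = 0.7702 → 0.77
N(d₁) = N(0.77) = 0.7794
Δ_call = N(d₁) = 0.7794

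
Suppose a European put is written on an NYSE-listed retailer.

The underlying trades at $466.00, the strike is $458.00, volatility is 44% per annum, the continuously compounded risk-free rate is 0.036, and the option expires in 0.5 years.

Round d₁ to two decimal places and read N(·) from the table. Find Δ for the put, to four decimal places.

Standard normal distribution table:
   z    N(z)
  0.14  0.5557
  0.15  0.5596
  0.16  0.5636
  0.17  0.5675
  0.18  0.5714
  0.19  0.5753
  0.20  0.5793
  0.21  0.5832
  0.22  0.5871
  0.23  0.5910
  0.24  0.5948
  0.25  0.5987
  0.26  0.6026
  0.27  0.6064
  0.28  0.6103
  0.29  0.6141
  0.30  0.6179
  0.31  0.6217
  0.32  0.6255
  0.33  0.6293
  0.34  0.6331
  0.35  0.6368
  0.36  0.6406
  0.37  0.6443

-0.3936

T = 0.5;  σ√T = 0.3111
ln(S/K) + (r + σ²/2)T = ln(466/458) + (0.036 + 0.44²/2)·0.5 = 0.0173 + 0.0664 = 0.0837
d₁ = 0.0837 / 0.3111 = 0.2691 ⇒ 0.27
N(d₁) = N(0.27) = 0.6064
Δ_put = N(d₁) − 1 = 0.6064 − 1 = -0.3936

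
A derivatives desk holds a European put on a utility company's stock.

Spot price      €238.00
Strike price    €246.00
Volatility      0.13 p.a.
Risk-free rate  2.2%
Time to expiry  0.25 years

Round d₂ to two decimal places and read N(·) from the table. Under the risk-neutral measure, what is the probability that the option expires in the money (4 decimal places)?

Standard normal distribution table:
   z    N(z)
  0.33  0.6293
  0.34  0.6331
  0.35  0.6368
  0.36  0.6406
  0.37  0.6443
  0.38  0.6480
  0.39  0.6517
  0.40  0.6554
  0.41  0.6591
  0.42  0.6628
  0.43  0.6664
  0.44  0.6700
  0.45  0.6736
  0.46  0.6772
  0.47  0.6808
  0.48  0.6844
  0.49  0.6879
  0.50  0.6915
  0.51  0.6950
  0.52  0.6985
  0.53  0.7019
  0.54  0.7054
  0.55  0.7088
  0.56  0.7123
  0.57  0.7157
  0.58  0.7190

0.6772

σ√T = 0.13 × 0.5000 = 0.0650
ln(S/K) + (r + σ²/2)T = ln(238/246) + (0.022 + 0.13²/2)·0.25 = -0.0331 + 0.0076 = -0.0254
d₁ = -0.0254 / 0.0650 = -0.3915 ⇒ -0.39
d₂ = d₁ − σ√T = -0.3915 − 0.0650 = -0.4565 ⇒ -0.46
Pr(exercise) under Q = N(−d₂) = N(0.46) = 0.6772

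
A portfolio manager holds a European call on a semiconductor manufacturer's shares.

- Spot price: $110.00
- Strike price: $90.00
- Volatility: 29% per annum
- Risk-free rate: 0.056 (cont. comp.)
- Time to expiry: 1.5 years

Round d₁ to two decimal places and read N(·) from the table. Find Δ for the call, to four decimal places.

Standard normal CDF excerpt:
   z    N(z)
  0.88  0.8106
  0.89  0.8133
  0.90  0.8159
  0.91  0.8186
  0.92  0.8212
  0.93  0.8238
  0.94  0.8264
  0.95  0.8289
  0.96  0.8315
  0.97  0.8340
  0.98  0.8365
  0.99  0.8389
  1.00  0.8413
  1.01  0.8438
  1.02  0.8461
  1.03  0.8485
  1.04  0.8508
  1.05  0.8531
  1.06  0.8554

T = 1.5;  σ√T = 0.3552
d₁ = [ln(110/90) + (0.056 + 0.29²/2)·1.5] / 0.3552 = [0.2007 + 0.1471] / 0.3552 = 0.9791 which rounds to 0.98
N(d₁) = N(0.98) = 0.8365
Δ_call = N(d₁) = 0.8365

0.8365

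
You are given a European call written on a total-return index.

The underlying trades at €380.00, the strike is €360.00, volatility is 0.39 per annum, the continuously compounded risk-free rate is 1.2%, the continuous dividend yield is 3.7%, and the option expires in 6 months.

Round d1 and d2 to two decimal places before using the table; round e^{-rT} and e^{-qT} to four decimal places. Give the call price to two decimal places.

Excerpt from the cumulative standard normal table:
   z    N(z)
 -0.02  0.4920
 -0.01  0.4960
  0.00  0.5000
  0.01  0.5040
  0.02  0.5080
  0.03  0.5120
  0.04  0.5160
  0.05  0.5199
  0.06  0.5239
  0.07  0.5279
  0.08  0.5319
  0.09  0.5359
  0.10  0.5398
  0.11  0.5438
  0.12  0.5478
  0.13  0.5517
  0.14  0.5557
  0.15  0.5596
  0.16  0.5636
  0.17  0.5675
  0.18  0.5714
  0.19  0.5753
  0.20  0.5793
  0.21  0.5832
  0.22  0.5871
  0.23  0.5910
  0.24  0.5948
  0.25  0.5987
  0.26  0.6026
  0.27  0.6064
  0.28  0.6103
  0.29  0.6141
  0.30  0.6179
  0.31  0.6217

T = 0.5;  σ√T = 0.2758
d₁ = [ln(380/360) + (0.012 − 0.037 + 0.39²/2)·0.5] / 0.2758 = [0.0541 + 0.0255] / 0.2758 = 0.2886 which rounds to 0.29
d₂ = d₁ − σ√T = 0.2886 − 0.2758 = 0.0128 which rounds to 0.01
e^(−qT) = e^(−0.037·0.5) = 0.9817;  e^(−rT) = e^(−0.012·0.5) = 0.9940
N(d₁) = N(0.29) = 0.6141;  N(d₂) = N(0.01) = 0.5040
C = 380·0.9817·0.6141 − 360·0.9940·0.5040 = 229.0875 − 180.3514 = 48.7362

€48.74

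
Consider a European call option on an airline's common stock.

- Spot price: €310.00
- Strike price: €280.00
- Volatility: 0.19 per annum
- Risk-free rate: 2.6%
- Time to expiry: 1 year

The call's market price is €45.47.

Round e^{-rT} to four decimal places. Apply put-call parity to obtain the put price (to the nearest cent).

€8.27

e^(−rT) = e^(−0.026·1) = 0.9743
Put-call parity: C − P = S − K·e^(−rT) = 310 − 280·0.9743 = 310 − 272.8040 = 37.1960
P = C − (C − P) = 45.47 − (37.1960) = 8.2740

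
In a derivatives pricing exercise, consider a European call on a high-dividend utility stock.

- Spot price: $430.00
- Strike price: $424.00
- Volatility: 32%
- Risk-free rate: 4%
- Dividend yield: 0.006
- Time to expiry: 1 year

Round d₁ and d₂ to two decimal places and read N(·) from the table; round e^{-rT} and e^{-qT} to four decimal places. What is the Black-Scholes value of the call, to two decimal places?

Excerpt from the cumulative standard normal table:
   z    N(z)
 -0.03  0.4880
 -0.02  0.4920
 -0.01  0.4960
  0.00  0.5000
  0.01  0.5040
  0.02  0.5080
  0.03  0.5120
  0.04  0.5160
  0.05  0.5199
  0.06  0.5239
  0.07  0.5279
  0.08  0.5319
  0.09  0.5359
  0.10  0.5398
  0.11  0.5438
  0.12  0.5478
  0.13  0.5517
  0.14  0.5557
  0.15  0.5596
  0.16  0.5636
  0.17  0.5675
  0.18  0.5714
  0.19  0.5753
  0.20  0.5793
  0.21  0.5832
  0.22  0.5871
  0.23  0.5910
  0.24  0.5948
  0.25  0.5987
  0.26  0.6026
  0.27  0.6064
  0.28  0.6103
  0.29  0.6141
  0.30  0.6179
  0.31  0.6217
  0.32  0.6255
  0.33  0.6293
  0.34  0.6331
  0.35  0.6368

$63.67

T = 1;  σ√T = 0.3200
d₁ = [ln(430/424) + (0.04 − 0.006 + 0.32²/2)·1] / 0.3200 = [0.0141 + 0.0852] / 0.3200 = 0.3102 ≈ 0.31
d₂ = d₁ − σ√T = 0.3102 − 0.3200 = -0.0098 ≈ -0.01
exp(−qT) = exp(−0.006·1) = 0.9940;  exp(−rT) = exp(−0.04·1) = 0.9608
C = 430·0.9940·N(0.31) − 424·0.9608·N(-0.01) = 430·0.9940·0.6217 − 424·0.9608·0.4960 = 265.7270 − 202.0601 = 63.6669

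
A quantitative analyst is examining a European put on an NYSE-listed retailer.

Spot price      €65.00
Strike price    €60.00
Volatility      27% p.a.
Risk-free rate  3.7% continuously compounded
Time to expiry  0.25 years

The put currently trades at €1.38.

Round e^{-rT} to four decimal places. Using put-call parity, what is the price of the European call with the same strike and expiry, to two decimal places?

€6.93

exp(−rT) = exp(−0.037·0.25) = 0.9908
Put-call parity: C − P = S − K·e^(−rT) = 65 − 60·0.9908 = 65 − 59.4480 = 5.5520
C = P + (C − P) = 1.38 + (5.5520) = 6.9320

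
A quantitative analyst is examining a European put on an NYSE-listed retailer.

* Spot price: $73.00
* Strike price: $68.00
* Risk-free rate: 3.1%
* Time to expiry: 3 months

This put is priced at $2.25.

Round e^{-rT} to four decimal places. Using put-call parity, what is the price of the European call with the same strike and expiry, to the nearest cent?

e^(−rT) = e^(−0.031·0.25) = 0.9923
Put-call parity: C − P = S − K·e^(−rT) = 73 − 68·0.9923 = 73 − 67.4764 = 5.5236
C = P + (C − P) = 2.25 + (5.5236) = 7.7736

$7.77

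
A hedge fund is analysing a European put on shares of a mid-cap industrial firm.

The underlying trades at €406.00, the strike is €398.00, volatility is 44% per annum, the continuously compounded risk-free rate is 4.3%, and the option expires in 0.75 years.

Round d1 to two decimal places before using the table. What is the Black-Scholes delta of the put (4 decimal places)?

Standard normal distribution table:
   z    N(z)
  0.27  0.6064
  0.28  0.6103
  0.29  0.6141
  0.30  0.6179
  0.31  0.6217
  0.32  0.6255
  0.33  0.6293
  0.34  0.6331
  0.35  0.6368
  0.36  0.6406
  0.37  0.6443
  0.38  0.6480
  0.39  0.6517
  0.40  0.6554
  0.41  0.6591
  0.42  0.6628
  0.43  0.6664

-0.3707

T = 0.75;  σ√T = 0.3811
d₁ = [ln(406/398) + (0.043 + ½·0.44²)·0.75] / (σ√T) = (0.0199 + 0.1048) / 0.3811 = 0.3274 → 0.33
N(d₁) = N(0.33) = 0.6293
Δ_put = N(d₁) − 1 = 0.6293 − 1 = -0.3707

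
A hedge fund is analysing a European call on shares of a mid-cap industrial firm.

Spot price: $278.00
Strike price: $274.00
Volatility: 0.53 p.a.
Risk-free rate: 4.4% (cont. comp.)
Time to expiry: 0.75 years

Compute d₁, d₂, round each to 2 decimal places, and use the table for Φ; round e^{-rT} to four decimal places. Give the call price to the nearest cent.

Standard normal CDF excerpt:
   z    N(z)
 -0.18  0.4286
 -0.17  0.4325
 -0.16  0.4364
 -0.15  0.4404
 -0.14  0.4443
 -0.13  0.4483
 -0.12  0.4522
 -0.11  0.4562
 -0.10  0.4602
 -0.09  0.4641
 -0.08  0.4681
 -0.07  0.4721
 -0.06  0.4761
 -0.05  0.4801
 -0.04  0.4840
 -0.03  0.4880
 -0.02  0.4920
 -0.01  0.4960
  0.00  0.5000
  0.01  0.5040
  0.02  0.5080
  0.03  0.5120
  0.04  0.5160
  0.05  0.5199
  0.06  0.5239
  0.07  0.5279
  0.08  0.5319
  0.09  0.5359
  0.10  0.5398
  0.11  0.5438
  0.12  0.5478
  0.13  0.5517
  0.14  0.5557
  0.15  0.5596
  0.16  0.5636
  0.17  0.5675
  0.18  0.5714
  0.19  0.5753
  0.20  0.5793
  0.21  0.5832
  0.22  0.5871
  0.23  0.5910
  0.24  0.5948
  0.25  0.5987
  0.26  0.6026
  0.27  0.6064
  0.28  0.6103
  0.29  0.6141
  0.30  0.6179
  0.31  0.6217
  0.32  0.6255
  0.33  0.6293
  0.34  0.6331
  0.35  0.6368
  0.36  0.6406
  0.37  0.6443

$56.10

σ√T = 0.53 × 0.8660 = 0.4590
ln(S/K) + (r + σ²/2)T = ln(278/274) + (0.044 + 0.53²/2)·0.75 = 0.0145 + 0.1383 = 0.1528
d₁ = 0.1528 / 0.4590 = 0.3330 ⇒ 0.33
d₂ = d₁ − σ√T = 0.3330 − 0.4590 = -0.1260 ⇒ -0.13
e^(−rT) = e^(−0.044·0.75) = 0.9675
N(d₁) = N(0.33) = 0.6293;  N(d₂) = N(-0.13) = 0.4483
C = 278·0.6293 − 274·0.9675·0.4483 = 174.9454 − 118.8421 = 56.1033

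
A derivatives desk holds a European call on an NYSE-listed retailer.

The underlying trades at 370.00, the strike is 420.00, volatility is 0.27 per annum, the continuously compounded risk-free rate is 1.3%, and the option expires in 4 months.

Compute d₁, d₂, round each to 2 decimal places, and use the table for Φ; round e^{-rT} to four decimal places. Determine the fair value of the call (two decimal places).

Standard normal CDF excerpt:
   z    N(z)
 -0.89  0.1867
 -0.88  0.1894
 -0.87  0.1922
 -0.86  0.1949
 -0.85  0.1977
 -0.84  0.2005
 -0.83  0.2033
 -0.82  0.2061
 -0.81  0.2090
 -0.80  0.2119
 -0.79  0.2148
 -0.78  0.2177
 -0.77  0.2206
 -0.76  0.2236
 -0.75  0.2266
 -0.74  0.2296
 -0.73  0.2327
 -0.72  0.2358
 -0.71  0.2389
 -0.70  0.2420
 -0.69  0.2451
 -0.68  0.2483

σ√T = 0.27 × 0.5774 = 0.1559
d₁ = [ln(370/420) + (0.013 + ½·0.27²)·0.3333] / (σ√T) = (-0.1268 + 0.0165) / 0.1559 = -0.7074 ≈ -0.71
d₂ = -0.7074 − 0.1559 = -0.8633 ≈ -0.86
e^(−rT) = e^(−0.013·0.3333) = 0.9957
C = 370·N(-0.71) − 420·0.9957·N(-0.86) = 370·0.2389 − 420·0.9957·0.1949 = 88.3930 − 81.5060 = 6.8870

6.89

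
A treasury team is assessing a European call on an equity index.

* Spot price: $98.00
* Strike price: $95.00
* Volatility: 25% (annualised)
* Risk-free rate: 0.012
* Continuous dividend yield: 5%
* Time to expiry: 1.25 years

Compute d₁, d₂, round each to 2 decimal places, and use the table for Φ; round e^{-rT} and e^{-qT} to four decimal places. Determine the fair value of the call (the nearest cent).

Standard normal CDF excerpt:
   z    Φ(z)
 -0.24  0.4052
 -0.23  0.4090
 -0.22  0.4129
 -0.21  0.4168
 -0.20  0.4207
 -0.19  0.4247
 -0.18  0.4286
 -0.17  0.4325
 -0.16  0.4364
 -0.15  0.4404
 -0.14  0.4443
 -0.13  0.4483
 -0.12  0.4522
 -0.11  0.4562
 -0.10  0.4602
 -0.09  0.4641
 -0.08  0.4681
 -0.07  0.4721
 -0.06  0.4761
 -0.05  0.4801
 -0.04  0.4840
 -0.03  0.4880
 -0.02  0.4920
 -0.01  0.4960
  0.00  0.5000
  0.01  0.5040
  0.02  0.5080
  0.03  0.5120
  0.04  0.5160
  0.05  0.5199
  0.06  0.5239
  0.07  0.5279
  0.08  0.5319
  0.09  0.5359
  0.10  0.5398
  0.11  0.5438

$9.60

σ√T = 0.25 × 1.1180 = 0.2795
d₁ = [ln(98/95) + (0.012 − 0.05 + ½·0.25²)·1.25] / (σ√T) = (0.0311 − 0.0084) / 0.2795 = 0.0810 → 0.08
d₂ = 0.0810 − 0.2795 = -0.1985 → -0.20
exp(−qT) = exp(−0.05·1.25) = 0.9394;  exp(−rT) = exp(−0.012·1.25) = 0.9851
N(d₁) = N(0.08) = 0.5319;  N(d₂) = N(-0.20) = 0.4207
C = 98·0.9394·0.5319 − 95·0.9851·0.4207 = 48.9674 − 39.3710 = 9.5964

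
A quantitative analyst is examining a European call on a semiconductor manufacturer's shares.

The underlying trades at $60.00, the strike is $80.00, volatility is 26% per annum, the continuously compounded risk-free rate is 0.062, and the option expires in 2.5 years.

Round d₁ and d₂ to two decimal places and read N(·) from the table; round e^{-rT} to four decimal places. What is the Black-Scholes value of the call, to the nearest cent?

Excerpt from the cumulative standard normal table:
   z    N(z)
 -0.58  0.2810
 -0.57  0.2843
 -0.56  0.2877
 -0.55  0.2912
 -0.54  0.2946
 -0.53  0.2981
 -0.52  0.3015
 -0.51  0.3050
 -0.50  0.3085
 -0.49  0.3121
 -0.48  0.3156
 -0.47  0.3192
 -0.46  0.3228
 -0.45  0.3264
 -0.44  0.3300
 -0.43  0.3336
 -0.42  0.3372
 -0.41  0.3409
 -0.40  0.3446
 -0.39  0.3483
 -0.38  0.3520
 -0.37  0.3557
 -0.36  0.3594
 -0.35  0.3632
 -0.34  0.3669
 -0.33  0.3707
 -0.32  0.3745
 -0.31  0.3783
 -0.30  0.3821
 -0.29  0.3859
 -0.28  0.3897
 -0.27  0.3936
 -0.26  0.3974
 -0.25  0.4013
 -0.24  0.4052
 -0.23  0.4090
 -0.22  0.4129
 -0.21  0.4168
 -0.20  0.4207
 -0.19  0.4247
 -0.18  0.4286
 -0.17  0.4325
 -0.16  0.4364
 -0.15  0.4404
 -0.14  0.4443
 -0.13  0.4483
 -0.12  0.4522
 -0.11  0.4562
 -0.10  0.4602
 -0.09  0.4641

σ√T = 0.26 × 1.5811 = 0.4111
d₁ = [ln(60/80) + (0.062 + 0.26²/2)·2.5] / 0.4111 = [-0.2877 + 0.2395] / 0.4111 = -0.1172 ⇒ -0.12
d₂ = d₁ − σ√T = -0.1172 − 0.4111 = -0.5283 ⇒ -0.53
e^(−rT) = e^(−0.062·2.5) = 0.8564
N(d₁) = N(-0.12) = 0.4522;  N(d₂) = N(-0.53) = 0.2981
C = 60·0.4522 − 80·0.8564·0.2981 = 27.1320 − 20.4234 = 6.7086

$6.71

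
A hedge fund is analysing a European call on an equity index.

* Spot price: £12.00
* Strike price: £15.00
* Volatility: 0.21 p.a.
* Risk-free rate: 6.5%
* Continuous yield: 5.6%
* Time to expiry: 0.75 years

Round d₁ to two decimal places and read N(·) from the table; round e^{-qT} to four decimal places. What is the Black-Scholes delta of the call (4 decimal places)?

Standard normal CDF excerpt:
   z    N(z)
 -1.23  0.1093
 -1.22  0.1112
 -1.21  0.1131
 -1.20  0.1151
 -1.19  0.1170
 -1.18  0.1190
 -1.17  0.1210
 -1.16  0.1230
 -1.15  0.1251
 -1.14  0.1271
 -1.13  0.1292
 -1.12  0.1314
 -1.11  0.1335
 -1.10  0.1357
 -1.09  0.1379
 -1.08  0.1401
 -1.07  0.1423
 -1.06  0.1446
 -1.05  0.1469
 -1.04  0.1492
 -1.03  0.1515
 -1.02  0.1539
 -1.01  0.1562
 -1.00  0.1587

0.1301

σ√T = 0.21 × 0.8660 = 0.1819
d₁ = [ln(12/15) + (0.065 − 0.056 + 0.21²/2)·0.75] / 0.1819 = [-0.2231 + 0.0233] / 0.1819 = -1.0989 which rounds to -1.10
N(d₁) = N(-1.10) = 0.1357
Δ_call = e^(−qT)·N(d₁) = 0.9589·0.1357 = 0.1301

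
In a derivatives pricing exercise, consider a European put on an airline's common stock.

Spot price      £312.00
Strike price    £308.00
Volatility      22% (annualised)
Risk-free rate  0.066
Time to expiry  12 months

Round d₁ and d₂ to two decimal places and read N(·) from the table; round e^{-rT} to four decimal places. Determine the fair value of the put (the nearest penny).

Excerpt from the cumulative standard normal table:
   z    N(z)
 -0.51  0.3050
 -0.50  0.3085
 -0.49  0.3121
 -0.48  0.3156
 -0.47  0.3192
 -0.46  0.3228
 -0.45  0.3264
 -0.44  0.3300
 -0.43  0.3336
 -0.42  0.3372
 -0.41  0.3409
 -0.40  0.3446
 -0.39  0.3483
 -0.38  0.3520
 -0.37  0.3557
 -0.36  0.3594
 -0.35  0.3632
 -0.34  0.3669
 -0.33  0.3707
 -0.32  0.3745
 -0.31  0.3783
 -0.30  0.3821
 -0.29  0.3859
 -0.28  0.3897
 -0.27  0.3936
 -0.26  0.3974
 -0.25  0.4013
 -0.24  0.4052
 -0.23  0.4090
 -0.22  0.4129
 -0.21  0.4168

£16.11

T = 1;  σ√T = 0.2200
d₁ = [ln(312/308) + (0.066 + ½·0.22²)·1] / (σ√T) = (0.0129 + 0.0902) / 0.2200 = 0.4687 ≈ 0.47
d₂ = 0.4687 − 0.2200 = 0.2487 ≈ 0.25
e^(−rT) = e^(−0.066·1) = 0.9361
N(−d₂) = N(-0.25) = 0.4013;  N(−d₁) = N(-0.47) = 0.3192
P = 308·0.9361·0.4013 − 312·0.3192 = 115.7023 − 99.5904 = 16.1119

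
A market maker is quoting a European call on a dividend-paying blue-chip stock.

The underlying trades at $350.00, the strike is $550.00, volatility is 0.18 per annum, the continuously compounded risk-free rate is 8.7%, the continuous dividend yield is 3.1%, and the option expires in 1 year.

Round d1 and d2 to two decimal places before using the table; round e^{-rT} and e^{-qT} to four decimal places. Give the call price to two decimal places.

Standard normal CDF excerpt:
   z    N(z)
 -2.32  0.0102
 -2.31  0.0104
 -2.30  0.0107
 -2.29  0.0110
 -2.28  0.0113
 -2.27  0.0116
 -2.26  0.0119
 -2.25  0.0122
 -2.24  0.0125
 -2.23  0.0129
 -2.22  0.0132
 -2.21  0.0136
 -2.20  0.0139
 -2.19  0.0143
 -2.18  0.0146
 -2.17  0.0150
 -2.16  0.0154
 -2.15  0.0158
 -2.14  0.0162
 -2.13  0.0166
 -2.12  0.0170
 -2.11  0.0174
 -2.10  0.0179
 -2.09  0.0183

$0.36

σ√T = 0.18 × 1.0000 = 0.1800
d₁ = [ln(350/550) + (0.087 − 0.031 + 0.18²/2)·1] / 0.1800 = [-0.4520 + 0.0722] / 0.1800 = -2.1099 → -2.11
d₂ = d₁ − σ√T = -2.1099 − 0.1800 = -2.2899 → -2.29
exp(−qT) = exp(−0.031·1) = 0.9695;  exp(−rT) = exp(−0.087·1) = 0.9167
N(d₁) = N(-2.11) = 0.0174;  N(d₂) = N(-2.29) = 0.0110
C = 350·0.9695·0.0174 − 550·0.9167·0.0110 = 5.9043 − 5.5460 = 0.3582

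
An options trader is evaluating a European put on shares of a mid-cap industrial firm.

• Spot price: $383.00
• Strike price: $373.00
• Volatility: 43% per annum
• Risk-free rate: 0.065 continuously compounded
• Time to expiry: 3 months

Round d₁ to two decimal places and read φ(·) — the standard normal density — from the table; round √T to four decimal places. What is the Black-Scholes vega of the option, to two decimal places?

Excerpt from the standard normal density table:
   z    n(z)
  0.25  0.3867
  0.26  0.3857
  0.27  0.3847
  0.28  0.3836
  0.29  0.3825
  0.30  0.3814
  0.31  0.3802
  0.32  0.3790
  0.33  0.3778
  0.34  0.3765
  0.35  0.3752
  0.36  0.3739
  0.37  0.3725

T = 0.25;  σ√T = 0.2150
d₁ = [ln(383/373) + (0.065 + 0.43²/2)·0.25] / 0.2150 = [0.0265 + 0.0394] / 0.2150 = 0.3061 → 0.31
√T = √0.25 = 0.5000
φ(d₁) = φ(0.31) = 0.3802
vega = S·φ(d₁)·√T = 383·0.3802·0.5000 = 72.8083

72.81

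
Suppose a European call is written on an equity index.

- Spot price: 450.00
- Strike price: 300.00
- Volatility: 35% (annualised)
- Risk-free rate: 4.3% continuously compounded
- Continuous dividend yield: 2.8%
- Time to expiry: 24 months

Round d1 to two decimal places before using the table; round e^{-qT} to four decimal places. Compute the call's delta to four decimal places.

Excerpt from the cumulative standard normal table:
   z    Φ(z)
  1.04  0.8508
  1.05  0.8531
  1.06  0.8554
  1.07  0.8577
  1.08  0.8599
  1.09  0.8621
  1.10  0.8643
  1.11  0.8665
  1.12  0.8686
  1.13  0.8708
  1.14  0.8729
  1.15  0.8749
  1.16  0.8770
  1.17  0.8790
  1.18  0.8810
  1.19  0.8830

σ√T = 0.35 × 1.4142 = 0.4950
d₁ = [ln(450/300) + (0.043 − 0.028 + 0.35²/2)·2] / 0.4950 = [0.4055 + 0.1525] / 0.4950 = 1.1273 which rounds to 1.13
N(d₁) = N(1.13) = 0.8708
Δ_call = e^(−qT)·N(d₁) = 0.9455·0.8708 = 0.8233

0.8233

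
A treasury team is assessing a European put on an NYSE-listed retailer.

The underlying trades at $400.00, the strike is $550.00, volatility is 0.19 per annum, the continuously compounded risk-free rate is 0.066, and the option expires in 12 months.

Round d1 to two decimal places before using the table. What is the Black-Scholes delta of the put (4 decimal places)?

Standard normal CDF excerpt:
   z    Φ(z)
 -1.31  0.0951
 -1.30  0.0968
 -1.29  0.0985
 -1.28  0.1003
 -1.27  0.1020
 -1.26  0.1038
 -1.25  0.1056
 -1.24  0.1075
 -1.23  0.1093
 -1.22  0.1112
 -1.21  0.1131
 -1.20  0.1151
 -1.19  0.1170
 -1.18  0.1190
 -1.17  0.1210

-0.8907

T = 1;  σ√T = 0.1900
d₁ = [ln(400/550) + (0.066 + 0.19²/2)·1] / 0.1900 = [-0.3185 + 0.0840] / 0.1900 = -1.2337 which rounds to -1.23
N(d₁) = N(-1.23) = 0.1093
Δ_put = N(d₁) − 1 = 0.1093 − 1 = -0.8907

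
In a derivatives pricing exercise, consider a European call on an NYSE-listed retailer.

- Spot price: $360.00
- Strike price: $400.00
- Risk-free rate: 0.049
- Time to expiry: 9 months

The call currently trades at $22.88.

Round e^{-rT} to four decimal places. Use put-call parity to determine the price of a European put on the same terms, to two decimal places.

exp(−rT) = exp(−0.049·0.75) = 0.9639
Put-call parity: C − P = S − K·e^(−rT) = 360 − 400·0.9639 = 360 − 385.5600 = -25.5600
P = C − (C − P) = 22.88 − (-25.5600) = 48.4400

$48.44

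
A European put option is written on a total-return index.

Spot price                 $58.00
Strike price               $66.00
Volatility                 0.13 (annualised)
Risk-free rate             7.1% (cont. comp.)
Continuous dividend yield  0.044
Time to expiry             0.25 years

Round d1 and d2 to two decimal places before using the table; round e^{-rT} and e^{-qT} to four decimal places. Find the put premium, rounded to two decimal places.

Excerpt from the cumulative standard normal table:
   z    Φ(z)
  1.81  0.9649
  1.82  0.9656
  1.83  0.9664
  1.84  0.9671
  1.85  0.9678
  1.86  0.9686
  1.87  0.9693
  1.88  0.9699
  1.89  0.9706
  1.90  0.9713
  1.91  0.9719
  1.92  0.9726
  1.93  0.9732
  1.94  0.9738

$7.54

σ√T = 0.13 × 0.5000 = 0.0650
d₁ = [ln(58/66) + (0.071 − 0.044 + ½·0.13²)·0.25] / (σ√T) = (-0.1292 + 0.0089) / 0.0650 = -1.8515 which rounds to -1.85
d₂ = -1.8515 − 0.0650 = -1.9165 which rounds to -1.92
exp(−qT) = exp(−0.044·0.25) = 0.9891;  exp(−rT) = exp(−0.071·0.25) = 0.9824
P = 66·0.9824·N(1.92) − 58·0.9891·N(1.85) = 66·0.9824·0.9726 − 58·0.9891·0.9678 = 63.0618 − 55.5206 = 7.5413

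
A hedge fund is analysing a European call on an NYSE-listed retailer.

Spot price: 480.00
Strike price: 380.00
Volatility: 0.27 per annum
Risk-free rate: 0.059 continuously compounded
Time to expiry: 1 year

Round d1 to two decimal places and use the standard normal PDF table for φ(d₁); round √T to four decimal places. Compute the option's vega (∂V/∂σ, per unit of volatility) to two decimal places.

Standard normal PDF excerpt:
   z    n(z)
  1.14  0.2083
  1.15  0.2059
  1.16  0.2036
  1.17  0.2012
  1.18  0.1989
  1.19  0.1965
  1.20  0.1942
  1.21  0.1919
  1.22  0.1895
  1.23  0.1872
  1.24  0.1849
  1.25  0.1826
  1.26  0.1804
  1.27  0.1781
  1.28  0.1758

90.96

σ√T = 0.27 × 1.0000 = 0.2700
d₁ = [ln(480/380) + (0.059 + 0.27²/2)·1] / 0.2700 = [0.2336 + 0.0955] / 0.2700 = 1.2188 which rounds to 1.22
√T = √1 = 1.0000
φ(d₁) = φ(1.22) = 0.1895
vega = S·φ(d₁)·√T = 480·0.1895·1.0000 = 90.9600
(The put has the same vega.)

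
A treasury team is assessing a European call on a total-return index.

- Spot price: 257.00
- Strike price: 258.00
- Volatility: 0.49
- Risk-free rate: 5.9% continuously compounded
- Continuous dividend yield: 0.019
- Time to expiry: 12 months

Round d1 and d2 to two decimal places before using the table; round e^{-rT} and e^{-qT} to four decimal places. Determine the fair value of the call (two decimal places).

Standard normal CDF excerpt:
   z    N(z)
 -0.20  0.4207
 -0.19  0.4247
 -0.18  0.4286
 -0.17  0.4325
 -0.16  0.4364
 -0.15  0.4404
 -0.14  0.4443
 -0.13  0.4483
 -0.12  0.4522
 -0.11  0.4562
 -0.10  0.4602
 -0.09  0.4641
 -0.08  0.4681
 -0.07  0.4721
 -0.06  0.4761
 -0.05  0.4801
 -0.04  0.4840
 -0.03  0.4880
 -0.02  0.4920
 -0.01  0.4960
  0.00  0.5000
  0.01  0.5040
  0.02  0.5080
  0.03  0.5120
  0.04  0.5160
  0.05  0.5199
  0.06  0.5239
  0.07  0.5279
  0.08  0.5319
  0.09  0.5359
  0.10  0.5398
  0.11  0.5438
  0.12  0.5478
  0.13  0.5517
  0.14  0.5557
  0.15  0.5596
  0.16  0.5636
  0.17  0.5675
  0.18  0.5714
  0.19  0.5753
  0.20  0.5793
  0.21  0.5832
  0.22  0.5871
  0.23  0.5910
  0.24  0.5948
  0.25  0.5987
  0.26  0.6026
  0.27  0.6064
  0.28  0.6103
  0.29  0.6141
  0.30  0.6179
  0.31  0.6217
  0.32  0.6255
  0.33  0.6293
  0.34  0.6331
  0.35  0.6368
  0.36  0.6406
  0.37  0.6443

σ√T = 0.49·√1 = 0.4900
ln(S/K) + (r − q + σ²/2)T = ln(257/258) + (0.059 − 0.019 + 0.49²/2)·1 = -0.0039 + 0.1600 = 0.1562
d₁ = 0.1562 / 0.4900 = 0.3187 ≈ 0.32
d₂ = d₁ − σ√T = 0.3187 − 0.4900 = -0.1713 ≈ -0.17
exp(−qT) = exp(−0.019·1) = 0.9812;  exp(−rT) = exp(−0.059·1) = 0.9427
N(d₁) = N(0.32) = 0.6255;  N(d₂) = N(-0.17) = 0.4325
C = 257·0.9812·0.6255 − 258·0.9427·0.4325 = 157.7313 − 105.1912 = 52.5402

52.54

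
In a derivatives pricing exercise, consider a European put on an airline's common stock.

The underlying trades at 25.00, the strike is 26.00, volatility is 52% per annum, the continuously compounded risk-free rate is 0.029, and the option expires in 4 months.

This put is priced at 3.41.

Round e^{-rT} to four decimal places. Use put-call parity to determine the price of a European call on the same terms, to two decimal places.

2.66

e^(−rT) = e^(−0.029·0.3333) = 0.9904
Put-call parity: C − P = S − K·e^(−rT) = 25 − 26·0.9904 = 25 − 25.7504 = -0.7504
C = P + (C − P) = 3.41 + (-0.7504) = 2.6596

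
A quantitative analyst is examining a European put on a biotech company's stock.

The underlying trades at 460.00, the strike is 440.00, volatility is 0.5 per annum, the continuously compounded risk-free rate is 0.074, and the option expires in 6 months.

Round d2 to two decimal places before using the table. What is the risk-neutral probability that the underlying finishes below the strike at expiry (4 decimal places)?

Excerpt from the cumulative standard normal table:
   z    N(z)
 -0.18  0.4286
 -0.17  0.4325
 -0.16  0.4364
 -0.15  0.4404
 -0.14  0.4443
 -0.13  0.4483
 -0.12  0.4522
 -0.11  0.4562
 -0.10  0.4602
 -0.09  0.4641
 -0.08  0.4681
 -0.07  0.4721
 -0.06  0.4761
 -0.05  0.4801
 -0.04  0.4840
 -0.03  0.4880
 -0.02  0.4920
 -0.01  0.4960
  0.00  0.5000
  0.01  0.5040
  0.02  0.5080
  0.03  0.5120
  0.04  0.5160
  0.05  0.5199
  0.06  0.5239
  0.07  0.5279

0.4801

σ√T = 0.5·√0.5 = 0.3536
d₁ = [ln(460/440) + (0.074 + 0.5²/2)·0.5] / 0.3536 = [0.0445 + 0.0995] / 0.3536 = 0.4072 which rounds to 0.41
d₂ = d₁ − σ√T = 0.4072 − 0.3536 = 0.0536 which rounds to 0.05
Pr(exercise) under Q = N(−d₂) = N(-0.05) = 0.4801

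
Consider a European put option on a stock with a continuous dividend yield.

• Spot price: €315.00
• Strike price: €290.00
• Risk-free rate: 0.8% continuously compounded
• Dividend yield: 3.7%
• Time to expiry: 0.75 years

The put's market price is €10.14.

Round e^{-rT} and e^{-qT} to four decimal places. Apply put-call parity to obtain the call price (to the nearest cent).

e^(−qT) = e^(−0.037·0.75) = 0.9726;  e^(−rT) = e^(−0.008·0.75) = 0.9940
Put-call parity: C − P = S·e^(−qT) − K·e^(−rT) = 315·0.9726 − 290·0.9940 = 306.3690 − 288.2600 = 18.1090
C = P + (C − P) = 10.14 + (18.1090) = 28.2490

€28.25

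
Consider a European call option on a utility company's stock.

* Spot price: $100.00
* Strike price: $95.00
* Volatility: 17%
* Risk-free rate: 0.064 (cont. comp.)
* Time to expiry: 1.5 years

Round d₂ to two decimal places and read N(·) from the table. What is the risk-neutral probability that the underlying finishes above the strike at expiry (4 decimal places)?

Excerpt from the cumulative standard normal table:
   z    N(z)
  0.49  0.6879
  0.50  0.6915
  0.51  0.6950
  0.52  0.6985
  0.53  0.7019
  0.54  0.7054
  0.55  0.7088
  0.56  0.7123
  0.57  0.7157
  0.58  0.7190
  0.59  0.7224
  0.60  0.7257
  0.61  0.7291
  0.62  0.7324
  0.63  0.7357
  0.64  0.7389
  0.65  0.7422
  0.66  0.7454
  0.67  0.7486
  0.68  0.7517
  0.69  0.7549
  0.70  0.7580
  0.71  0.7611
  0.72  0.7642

0.7257

σ√T = 0.17 × 1.2247 = 0.2082
d₁ = [ln(100/95) + (0.064 + ½·0.17²)·1.5] / (σ√T) = (0.0513 + 0.1177) / 0.2082 = 0.8115 which rounds to 0.81
d₂ = 0.8115 − 0.2082 = 0.6033 which rounds to 0.60
Risk-neutral Pr[S_T > K] = N(d₂) = N(0.60) = 0.7257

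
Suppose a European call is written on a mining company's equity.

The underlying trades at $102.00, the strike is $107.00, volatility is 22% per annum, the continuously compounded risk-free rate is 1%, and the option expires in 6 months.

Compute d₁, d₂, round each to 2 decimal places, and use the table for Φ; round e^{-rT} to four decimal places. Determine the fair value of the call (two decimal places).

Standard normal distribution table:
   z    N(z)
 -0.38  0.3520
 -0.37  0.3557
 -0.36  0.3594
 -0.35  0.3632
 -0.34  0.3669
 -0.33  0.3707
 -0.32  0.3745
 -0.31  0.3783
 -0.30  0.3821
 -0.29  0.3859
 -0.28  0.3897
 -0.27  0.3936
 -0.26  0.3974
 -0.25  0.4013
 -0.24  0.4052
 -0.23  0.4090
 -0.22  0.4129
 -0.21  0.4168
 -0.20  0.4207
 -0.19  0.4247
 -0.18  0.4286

$4.24

σ√T = 0.22 × 0.7071 = 0.1556
ln(S/K) + (r + σ²/2)T = ln(102/107) + (0.01 + 0.22²/2)·0.5 = -0.0479 + 0.0171 = -0.0308
d₁ = -0.0308 / 0.1556 = -0.1977 → -0.20
d₂ = d₁ − σ√T = -0.1977 − 0.1556 = -0.3533 → -0.35
exp(−rT) = exp(−0.01·0.5) = 0.9950
C = 102·N(-0.20) − 107·0.9950·N(-0.35) = 102·0.4207 − 107·0.9950·0.3632 = 42.9114 − 38.6681 = 4.2433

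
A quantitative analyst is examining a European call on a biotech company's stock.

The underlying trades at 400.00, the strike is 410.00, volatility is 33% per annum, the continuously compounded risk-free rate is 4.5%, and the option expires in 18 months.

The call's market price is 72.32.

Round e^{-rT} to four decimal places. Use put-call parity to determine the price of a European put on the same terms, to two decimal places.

exp(−rT) = exp(−0.045·1.5) = 0.9347
Put-call parity: C − P = S − K·e^(−rT) = 400 − 410·0.9347 = 400 − 383.2270 = 16.7730
P = C − (C − P) = 72.32 − (16.7730) = 55.5470

55.55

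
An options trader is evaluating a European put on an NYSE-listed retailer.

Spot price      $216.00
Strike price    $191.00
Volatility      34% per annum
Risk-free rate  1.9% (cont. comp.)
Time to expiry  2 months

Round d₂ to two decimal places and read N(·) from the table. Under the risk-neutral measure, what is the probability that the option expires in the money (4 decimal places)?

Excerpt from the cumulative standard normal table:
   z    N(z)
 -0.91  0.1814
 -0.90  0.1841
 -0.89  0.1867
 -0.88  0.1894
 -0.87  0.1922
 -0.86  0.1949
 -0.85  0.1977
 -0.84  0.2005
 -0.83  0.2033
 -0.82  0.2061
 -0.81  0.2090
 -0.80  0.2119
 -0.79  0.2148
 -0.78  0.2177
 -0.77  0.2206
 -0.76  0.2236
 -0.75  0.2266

0.2005

σ√T = 0.34 × 0.4082 = 0.1388
ln(S/K) + (r + σ²/2)T = ln(216/191) + (0.019 + 0.34²/2)·0.1667 = 0.1230 + 0.0128 = 0.1358
d₁ = 0.1358 / 0.1388 = 0.9784 ≈ 0.98
d₂ = d₁ − σ√T = 0.9784 − 0.1388 = 0.8396 ≈ 0.84
Pr(exercise) under Q = N(−d₂) = N(-0.84) = 0.2005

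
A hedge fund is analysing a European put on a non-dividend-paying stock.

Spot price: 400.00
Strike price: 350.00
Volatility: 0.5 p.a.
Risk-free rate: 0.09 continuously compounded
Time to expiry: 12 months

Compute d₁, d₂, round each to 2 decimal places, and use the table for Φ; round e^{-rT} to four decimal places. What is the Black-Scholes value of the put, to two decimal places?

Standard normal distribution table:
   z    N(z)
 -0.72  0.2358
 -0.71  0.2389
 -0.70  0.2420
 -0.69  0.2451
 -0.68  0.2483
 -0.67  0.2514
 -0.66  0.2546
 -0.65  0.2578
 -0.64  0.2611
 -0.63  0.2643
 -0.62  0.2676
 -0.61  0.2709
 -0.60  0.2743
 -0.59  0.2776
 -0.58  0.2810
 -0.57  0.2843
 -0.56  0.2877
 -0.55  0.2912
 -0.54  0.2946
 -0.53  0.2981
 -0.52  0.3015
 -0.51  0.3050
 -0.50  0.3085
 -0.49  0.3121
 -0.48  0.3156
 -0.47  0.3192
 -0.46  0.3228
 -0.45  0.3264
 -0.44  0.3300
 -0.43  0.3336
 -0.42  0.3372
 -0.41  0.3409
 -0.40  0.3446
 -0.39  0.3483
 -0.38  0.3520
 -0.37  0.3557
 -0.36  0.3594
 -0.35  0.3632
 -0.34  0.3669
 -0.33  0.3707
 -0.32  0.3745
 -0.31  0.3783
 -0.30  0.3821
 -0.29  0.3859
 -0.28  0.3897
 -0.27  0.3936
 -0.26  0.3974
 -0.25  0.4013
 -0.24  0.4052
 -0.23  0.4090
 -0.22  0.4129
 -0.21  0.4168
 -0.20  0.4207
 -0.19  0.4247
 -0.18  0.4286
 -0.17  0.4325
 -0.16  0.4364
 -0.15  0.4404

T = 1;  σ√T = 0.5000
d₁ = [ln(400/350) + (0.09 + ½·0.5²)·1] / (σ√T) = (0.1335 + 0.2150) / 0.5000 = 0.6971 which rounds to 0.70
d₂ = 0.6971 − 0.5000 = 0.1971 which rounds to 0.20
e^(−rT) = e^(−0.09·1) = 0.9139
P = 350·0.9139·N(-0.20) − 400·N(-0.70) = 350·0.9139·0.4207 − 400·0.2420 = 134.5672 − 96.8000 = 37.7672

37.77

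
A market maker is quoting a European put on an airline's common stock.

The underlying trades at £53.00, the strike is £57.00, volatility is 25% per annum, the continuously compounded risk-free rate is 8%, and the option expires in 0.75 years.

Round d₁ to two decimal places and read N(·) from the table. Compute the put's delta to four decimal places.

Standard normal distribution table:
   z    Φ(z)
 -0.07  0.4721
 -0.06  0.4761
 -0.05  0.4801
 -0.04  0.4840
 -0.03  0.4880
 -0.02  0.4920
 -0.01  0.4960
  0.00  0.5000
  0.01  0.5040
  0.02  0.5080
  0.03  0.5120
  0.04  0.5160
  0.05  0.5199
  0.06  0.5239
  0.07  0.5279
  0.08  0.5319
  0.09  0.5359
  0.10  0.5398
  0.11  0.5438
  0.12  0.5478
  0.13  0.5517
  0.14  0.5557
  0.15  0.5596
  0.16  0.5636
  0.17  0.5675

-0.4801

σ√T = 0.25 × 0.8660 = 0.2165
d₁ = [ln(53/57) + (0.08 + 0.25²/2)·0.75] / 0.2165 = [-0.0728 + 0.0834] / 0.2165 = 0.0493 → 0.05
N(d₁) = N(0.05) = 0.5199
Δ_put = N(d₁) − 1 = 0.5199 − 1 = -0.4801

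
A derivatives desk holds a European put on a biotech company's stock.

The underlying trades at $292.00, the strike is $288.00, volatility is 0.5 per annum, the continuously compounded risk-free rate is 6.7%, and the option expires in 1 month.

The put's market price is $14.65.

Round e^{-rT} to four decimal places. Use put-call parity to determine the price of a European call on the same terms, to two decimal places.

e^(−rT) = e^(−0.067·0.08333) = 0.9944
Put-call parity: C − P = S − K·e^(−rT) = 292 − 288·0.9944 = 292 − 286.3872 = 5.6128
C = P + (C − P) = 14.65 + (5.6128) = 20.2628

$20.26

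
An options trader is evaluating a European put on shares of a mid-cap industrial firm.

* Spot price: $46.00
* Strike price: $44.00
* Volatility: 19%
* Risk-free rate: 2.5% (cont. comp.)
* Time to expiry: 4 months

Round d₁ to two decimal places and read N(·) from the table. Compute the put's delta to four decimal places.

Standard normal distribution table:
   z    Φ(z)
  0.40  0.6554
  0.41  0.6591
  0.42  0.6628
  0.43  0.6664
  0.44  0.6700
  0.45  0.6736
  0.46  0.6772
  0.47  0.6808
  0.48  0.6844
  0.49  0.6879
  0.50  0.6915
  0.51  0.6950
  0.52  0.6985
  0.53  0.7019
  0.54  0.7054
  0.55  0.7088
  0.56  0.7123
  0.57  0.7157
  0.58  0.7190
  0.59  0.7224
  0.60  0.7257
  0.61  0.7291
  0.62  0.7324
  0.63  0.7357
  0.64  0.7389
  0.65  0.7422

-0.2946

σ√T = 0.19 × 0.5774 = 0.1097
d₁ = [ln(46/44) + (0.025 + ½·0.19²)·0.3333] / (σ√T) = (0.0445 + 0.0144) / 0.1097 = 0.5360 ⇒ 0.54
N(d₁) = N(0.54) = 0.7054
Δ_put = N(d₁) − 1 = 0.7054 − 1 = -0.2946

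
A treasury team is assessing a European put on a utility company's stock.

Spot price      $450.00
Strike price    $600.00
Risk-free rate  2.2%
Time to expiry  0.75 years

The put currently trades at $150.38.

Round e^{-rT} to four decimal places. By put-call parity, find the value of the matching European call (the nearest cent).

exp(−rT) = exp(−0.022·0.75) = 0.9836
Put-call parity: C − P = S − K·e^(−rT) = 450 − 600·0.9836 = 450 − 590.1600 = -140.1600
C = P + (C − P) = 150.38 + (-140.1600) = 10.2200

$10.22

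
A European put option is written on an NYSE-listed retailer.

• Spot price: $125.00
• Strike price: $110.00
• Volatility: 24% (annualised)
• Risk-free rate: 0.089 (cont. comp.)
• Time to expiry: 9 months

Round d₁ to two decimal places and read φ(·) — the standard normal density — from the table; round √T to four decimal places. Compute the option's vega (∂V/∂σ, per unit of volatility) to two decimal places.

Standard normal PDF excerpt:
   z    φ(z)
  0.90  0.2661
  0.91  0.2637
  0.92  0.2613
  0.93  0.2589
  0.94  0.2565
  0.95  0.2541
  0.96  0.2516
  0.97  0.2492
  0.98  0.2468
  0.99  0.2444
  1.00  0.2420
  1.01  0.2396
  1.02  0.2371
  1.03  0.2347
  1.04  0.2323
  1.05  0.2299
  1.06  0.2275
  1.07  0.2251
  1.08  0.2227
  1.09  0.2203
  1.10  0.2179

25.15

σ√T = 0.24 × 0.8660 = 0.2078
d₁ = [ln(125/110) + (0.089 + ½·0.24²)·0.75] / (σ√T) = (0.1278 + 0.0883) / 0.2078 = 1.0401 ≈ 1.04
√T = √0.75 = 0.8660
φ(d₁) = φ(1.04) = 0.2323
vega = S·φ(d₁)·√T = 125·0.2323·0.8660 = 25.1465
(Call and put vega coincide under Black-Scholes.)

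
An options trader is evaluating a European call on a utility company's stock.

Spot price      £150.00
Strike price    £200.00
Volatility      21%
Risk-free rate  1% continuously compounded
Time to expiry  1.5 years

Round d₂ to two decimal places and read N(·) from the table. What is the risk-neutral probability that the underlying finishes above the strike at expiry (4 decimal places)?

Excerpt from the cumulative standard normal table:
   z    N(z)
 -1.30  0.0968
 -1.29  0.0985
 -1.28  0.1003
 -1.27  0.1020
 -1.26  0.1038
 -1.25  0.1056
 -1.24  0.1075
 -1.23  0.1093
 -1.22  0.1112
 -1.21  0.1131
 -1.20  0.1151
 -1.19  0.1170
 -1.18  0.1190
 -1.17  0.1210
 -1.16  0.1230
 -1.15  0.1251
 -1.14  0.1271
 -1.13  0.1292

0.1170

σ√T = 0.21·√1.5 = 0.2572
ln(S/K) + (r + σ²/2)T = ln(150/200) + (0.01 + 0.21²/2)·1.5 = -0.2877 + 0.0481 = -0.2396
d₁ = -0.2396 / 0.2572 = -0.9316 ≈ -0.93
d₂ = d₁ − σ√T = -0.9316 − 0.2572 = -1.1888 ≈ -1.19
Risk-neutral Pr[S_T > K] = N(d₂) = N(-1.19) = 0.1170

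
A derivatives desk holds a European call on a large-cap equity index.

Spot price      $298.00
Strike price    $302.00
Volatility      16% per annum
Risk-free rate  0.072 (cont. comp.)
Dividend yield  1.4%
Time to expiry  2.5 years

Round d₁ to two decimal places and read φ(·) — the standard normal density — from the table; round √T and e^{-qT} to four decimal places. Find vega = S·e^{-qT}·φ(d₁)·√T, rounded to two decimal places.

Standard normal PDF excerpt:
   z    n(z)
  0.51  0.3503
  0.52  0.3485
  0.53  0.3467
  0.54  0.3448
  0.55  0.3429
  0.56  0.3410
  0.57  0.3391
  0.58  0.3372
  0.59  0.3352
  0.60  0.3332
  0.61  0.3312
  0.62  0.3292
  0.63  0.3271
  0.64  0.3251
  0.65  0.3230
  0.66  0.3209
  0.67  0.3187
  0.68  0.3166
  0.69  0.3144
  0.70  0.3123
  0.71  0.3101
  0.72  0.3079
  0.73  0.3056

σ√T = 0.16·√2.5 = 0.2530
ln(S/K) + (r − q + σ²/2)T = ln(298/302) + (0.072 − 0.014 + 0.16²/2)·2.5 = -0.0133 + 0.1770 = 0.1637
d₁ = 0.1637 / 0.2530 = 0.6469 → 0.65
√T = √2.5 = 1.5811
φ(d₁) = φ(0.65) = 0.3230
exp(−qT) = exp(−0.014·2.5) = 0.9656
vega = S·exp(−qT)·φ(d₁)·√T = 298·0.9656·0.3230·1.5811 = 146.9520

146.95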